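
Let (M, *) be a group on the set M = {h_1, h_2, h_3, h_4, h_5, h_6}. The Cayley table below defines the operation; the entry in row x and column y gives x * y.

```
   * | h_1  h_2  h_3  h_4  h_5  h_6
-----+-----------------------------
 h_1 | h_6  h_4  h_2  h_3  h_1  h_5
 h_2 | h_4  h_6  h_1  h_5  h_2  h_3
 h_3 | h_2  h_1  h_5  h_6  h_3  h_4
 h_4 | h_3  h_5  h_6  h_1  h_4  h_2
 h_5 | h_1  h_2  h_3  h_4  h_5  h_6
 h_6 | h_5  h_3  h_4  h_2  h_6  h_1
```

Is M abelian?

Check whether the table is symmetric across its main diagonal.
Every entry (row x, col y) equals the entry (row y, col x), so M is abelian.

Yes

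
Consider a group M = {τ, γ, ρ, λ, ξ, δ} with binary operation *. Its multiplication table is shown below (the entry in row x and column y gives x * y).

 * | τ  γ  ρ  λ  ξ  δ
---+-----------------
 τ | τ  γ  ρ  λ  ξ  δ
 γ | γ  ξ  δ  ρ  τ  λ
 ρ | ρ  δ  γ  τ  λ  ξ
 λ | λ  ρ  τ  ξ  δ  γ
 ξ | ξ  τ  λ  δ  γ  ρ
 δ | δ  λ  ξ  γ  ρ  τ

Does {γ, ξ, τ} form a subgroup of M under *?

Yes

{γ, ξ, τ} contains the identity τ.
Checking products: every product of two elements of {γ, ξ, τ} (read from the table) lies in {γ, ξ, τ}, so the set is closed.
In a finite group, a nonempty closed subset is a subgroup. So {γ, ξ, τ} ≤ M.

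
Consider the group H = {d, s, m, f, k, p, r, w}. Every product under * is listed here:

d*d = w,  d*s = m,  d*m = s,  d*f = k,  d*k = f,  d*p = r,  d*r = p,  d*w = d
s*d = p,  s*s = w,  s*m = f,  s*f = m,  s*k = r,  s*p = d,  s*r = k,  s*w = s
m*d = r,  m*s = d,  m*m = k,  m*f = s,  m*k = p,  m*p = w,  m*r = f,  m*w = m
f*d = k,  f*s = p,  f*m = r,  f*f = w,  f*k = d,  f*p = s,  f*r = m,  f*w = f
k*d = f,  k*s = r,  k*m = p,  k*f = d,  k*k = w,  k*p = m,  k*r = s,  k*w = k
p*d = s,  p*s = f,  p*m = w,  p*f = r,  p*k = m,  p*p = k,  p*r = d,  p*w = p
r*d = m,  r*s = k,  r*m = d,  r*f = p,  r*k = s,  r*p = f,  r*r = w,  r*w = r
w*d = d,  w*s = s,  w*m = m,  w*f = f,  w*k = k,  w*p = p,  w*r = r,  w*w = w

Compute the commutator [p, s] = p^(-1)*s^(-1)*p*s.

Identity is w; from the table p^(-1) = m and s^(-1) = s.
m*s = d
d*p = r
r*s = k

k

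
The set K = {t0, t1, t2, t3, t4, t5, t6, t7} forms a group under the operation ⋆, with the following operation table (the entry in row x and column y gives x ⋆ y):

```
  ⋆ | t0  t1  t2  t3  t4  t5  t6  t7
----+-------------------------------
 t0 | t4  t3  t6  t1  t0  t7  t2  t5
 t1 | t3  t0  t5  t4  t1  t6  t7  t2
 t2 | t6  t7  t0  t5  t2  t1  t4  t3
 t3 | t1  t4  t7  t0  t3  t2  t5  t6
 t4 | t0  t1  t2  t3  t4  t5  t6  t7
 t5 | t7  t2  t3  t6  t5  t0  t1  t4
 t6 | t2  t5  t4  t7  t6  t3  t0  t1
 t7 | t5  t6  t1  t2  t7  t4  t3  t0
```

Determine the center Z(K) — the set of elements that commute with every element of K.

An element z is central iff its row equals its column in the table.
For t2: t2 ⋆ t5 = t1 ≠ t3 = t5 ⋆ t2, so t2 ∉ Z.
Checking each element this way leaves Z(K) = {t0, t4}.

{t0, t4}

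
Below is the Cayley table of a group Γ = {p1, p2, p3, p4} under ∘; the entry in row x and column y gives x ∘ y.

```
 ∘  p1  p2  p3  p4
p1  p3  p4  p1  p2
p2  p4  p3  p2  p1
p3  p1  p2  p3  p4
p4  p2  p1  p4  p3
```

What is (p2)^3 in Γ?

p2^1 = p2
p2^2 = p2 ∘ p2 = p3
p2^3 = p3 ∘ p2 = p2

p2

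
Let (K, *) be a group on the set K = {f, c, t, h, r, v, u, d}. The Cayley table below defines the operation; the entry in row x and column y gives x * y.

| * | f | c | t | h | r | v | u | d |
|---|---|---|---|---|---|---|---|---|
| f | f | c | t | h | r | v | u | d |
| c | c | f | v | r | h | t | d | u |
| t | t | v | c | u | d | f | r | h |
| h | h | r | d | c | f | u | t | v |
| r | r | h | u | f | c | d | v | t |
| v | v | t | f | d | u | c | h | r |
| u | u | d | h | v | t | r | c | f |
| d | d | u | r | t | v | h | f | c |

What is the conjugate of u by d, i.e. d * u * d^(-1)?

u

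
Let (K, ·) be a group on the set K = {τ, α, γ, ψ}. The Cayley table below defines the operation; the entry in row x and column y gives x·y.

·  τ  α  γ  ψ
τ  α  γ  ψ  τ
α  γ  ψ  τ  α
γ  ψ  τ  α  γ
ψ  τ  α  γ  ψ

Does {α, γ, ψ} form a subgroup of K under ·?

α·γ = τ, which is not in {α, γ, ψ}.
The subset is not closed under ·, so it is not a subgroup.

No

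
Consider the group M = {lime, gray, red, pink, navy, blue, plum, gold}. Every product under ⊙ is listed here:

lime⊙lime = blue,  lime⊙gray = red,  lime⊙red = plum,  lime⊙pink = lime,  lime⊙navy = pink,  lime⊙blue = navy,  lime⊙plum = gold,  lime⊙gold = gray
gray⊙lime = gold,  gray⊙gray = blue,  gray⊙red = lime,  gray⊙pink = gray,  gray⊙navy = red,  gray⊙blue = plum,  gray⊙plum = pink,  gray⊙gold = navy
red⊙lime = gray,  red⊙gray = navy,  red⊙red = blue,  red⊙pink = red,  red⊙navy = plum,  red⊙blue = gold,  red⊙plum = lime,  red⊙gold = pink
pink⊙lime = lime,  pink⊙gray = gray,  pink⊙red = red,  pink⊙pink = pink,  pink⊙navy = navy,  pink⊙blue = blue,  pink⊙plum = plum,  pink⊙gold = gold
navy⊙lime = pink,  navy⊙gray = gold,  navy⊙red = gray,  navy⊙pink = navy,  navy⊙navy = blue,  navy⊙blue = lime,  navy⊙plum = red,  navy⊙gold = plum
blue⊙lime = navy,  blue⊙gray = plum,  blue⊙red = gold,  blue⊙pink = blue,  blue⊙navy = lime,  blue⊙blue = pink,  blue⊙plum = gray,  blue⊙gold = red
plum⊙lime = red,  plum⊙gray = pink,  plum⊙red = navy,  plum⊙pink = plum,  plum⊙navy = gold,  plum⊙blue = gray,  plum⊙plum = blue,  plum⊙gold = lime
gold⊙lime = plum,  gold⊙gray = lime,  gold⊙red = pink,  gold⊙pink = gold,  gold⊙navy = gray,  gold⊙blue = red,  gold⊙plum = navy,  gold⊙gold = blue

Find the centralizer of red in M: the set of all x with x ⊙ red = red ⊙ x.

Compare row red with column red entry by entry.
blue ⊙ red = gold = red ⊙ blue, so blue commutes with red.
navy ⊙ red = gray but red ⊙ navy = plum, so navy does not.
Collecting the elements that commute with red: C(red) = {blue, gold, pink, red}.
(Structurally, M here is isomorphic to the quaternion group Q_8.)

{blue, gold, pink, red}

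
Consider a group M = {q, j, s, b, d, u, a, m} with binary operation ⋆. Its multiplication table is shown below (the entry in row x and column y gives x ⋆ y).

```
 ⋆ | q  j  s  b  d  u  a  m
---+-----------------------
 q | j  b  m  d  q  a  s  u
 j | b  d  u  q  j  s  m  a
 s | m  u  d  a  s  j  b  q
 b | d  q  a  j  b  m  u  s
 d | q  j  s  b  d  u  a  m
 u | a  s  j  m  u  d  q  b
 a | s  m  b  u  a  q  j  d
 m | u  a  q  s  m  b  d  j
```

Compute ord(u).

2

The identity element is d (its row matches the header).
u^1 = u
u^2 = u ⋆ u = d
The first power of u equal to the identity is u^2, so ord(u) = 2.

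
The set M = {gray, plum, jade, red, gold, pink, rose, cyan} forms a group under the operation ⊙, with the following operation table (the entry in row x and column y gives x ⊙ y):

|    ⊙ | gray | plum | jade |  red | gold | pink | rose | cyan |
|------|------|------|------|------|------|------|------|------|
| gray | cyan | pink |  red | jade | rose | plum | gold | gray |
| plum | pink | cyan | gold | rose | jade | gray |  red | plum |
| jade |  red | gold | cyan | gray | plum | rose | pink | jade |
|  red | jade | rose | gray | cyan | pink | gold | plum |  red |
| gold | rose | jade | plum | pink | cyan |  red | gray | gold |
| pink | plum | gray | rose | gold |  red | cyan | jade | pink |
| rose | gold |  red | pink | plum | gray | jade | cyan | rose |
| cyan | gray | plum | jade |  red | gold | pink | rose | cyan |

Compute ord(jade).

2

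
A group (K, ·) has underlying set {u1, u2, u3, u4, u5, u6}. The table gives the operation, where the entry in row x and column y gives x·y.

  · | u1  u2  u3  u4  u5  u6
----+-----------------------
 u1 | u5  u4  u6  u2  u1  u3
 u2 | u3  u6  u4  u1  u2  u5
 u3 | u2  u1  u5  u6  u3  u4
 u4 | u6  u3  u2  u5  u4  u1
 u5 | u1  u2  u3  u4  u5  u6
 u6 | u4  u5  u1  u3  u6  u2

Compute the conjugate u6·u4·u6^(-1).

The identity is u5. In row u6, the entry u5 sits in column u2, so u6^(-1) = u2.
u6·u4 = u3
u3·u2 = u1

u1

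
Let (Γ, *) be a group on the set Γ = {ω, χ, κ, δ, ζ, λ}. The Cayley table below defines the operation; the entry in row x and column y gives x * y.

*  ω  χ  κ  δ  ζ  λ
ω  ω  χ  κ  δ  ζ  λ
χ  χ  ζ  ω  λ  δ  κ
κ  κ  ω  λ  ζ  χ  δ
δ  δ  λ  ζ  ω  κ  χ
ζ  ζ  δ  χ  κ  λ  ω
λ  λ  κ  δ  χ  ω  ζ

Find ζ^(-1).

λ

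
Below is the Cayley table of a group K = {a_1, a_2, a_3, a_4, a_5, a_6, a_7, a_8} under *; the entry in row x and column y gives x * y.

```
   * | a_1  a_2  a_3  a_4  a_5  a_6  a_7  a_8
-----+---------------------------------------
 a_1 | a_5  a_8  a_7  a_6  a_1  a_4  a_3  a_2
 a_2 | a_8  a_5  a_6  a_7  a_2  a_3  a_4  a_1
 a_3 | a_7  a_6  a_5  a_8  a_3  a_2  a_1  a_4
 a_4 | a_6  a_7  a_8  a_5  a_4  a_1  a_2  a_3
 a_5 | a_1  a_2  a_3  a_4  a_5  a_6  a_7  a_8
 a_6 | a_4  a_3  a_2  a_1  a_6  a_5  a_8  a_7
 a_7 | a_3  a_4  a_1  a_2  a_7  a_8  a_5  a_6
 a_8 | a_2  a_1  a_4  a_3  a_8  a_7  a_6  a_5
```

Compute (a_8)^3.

a_8^1 = a_8
a_8^2 = a_8 * a_8 = a_5
a_8^3 = a_5 * a_8 = a_8

a_8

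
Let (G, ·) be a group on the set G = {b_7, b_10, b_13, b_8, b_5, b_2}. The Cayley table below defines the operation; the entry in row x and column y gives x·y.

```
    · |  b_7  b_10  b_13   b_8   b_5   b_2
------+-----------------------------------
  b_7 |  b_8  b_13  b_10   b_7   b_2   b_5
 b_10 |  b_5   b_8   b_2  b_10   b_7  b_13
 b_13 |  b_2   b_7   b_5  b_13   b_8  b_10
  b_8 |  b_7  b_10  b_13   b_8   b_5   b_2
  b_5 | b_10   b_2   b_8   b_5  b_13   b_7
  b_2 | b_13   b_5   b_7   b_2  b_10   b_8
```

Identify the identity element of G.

The identity e satisfies e·x = x for all x, so its row in the table reproduces the column headers.
Row b_8 reads: b_7, b_10, b_13, b_8, b_5, b_2 — exactly the header order. So b_8 is the identity.

b_8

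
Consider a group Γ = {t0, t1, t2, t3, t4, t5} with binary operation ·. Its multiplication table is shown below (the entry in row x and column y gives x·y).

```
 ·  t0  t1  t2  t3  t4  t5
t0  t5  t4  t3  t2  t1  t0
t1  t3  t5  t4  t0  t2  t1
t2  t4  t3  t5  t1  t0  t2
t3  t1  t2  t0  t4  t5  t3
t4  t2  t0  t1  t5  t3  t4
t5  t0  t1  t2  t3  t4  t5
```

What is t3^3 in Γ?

t5

t3^1 = t3
t3^2 = t3·t3 = t4
t3^3 = t4·t3 = t5
(Structurally, Γ here is isomorphic to the symmetric group S_3.)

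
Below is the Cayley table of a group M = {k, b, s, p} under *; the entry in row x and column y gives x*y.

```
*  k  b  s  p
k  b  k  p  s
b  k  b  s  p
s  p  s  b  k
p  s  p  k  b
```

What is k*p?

s

Read row k, column p: k*p = s.
(Structurally, M here is isomorphic to the Klein four-group V_4.)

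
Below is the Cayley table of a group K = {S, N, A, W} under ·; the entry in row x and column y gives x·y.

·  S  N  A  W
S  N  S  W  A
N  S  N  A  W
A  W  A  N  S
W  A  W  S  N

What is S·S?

Read row S, column S: S·S = N.

N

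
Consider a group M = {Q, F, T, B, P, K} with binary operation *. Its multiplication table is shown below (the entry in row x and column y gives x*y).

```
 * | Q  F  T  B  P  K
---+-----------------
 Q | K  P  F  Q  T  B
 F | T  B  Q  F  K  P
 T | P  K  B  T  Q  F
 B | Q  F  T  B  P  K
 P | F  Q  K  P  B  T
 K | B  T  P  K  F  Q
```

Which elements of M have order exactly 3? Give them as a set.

Identity is B. Compute the order of each non-identity element by repeated multiplication:
  Q: Q → K → B  (order 3)
  F: F → B  (order 2)
  T: T → B  (order 2)
  P: P → B  (order 2)
  K: K → Q → B  (order 3)
Elements of order 3: {K, Q}.

{K, Q}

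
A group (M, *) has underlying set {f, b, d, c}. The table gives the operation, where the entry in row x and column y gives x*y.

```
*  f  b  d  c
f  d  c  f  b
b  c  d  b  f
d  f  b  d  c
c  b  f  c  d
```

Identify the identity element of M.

d

The identity e satisfies e*x = x for all x, so its row in the table reproduces the column headers.
Row d reads: f, b, d, c — exactly the header order. So d is the identity.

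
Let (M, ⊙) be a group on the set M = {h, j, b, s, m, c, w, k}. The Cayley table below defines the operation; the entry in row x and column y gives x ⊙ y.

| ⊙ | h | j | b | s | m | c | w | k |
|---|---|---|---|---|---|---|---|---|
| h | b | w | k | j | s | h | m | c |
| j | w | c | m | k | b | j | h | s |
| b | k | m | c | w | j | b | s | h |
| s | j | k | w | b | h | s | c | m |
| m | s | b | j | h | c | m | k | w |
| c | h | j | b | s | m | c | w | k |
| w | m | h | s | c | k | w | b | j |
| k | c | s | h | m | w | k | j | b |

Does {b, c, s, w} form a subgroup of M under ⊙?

{b, c, s, w} contains the identity c.
Checking products: every product of two elements of {b, c, s, w} (read from the table) lies in {b, c, s, w}, so the set is closed.
In a finite group, a nonempty closed subset is a subgroup. So {b, c, s, w} ≤ M.

Yes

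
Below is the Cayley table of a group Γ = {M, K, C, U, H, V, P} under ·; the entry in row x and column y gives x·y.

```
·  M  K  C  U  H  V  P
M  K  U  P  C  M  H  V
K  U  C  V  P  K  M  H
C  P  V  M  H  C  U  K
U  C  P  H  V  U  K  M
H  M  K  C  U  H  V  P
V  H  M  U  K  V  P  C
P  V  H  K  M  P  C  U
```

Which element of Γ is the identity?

H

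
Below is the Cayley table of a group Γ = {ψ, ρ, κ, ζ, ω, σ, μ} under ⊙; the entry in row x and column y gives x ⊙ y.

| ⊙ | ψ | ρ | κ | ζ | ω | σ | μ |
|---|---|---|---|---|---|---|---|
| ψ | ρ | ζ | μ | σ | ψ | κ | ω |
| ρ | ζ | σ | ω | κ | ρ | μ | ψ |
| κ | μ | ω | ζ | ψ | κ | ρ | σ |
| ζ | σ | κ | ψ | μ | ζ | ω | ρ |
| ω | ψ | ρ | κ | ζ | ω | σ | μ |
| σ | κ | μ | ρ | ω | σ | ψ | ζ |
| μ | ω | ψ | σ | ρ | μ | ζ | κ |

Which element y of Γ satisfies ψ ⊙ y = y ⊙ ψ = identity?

μ

First locate the identity: row ω matches the header, so ω is the identity.
Scan row ψ for ω: ψ ⊙ μ = ω. Hence ψ^(-1) = μ.
(Structurally, Γ here is isomorphic to the cyclic group Z_7.)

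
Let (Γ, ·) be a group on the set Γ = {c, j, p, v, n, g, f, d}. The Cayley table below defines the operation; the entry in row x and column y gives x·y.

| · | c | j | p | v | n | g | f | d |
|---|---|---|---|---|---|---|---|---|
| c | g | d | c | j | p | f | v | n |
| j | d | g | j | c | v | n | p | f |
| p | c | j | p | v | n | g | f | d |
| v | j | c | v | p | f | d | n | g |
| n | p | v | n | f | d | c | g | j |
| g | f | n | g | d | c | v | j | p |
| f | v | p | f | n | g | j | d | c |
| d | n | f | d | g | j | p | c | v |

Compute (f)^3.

f^1 = f
f^2 = f·f = d
f^3 = d·f = c
(Structurally, Γ here is isomorphic to the cyclic group Z_8.)

c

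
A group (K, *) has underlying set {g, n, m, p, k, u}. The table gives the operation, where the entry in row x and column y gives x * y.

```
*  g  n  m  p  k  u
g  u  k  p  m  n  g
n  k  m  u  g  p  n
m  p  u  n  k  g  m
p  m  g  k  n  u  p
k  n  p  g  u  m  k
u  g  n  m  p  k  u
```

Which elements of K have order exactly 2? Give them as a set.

{g}

Identity is u. Compute the order of each non-identity element by repeated multiplication:
  g: g → u  (order 2)
  n: n → m → u  (order 3)
  m: m → n → u  (order 3)
  p: p → n → g → m → k → u  (order 6)
  k: k → m → g → n → p → u  (order 6)
Elements of order 2: {g}.
(Structurally, K here is isomorphic to the cyclic group Z_6.)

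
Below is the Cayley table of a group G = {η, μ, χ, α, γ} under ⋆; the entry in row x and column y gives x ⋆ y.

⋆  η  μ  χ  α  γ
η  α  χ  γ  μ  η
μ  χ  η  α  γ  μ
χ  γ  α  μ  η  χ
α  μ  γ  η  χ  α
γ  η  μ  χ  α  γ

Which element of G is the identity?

γ

The identity e satisfies e ⋆ x = x for all x, so its row in the table reproduces the column headers.
Row γ reads: η, μ, χ, α, γ — exactly the header order. So γ is the identity.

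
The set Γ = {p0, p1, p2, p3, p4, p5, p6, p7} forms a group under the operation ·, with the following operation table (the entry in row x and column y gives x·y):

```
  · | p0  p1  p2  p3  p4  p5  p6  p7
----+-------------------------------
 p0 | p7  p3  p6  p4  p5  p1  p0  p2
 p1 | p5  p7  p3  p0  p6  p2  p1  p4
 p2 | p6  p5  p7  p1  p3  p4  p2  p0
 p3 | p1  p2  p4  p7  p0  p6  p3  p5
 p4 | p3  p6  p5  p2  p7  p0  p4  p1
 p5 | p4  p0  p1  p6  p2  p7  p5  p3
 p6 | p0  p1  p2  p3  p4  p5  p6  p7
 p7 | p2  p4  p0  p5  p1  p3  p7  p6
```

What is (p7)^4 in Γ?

p6

p7^1 = p7
p7^2 = p7·p7 = p6
p7^3 = p6·p7 = p7
p7^4 = p7·p7 = p6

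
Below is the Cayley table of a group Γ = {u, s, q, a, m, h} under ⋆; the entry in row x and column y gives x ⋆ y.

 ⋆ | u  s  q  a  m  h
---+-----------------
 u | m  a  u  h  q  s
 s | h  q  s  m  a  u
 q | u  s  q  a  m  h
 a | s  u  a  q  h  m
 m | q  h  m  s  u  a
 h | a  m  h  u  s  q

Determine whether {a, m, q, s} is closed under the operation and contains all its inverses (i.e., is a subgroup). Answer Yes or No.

m ⋆ m = u, which is not in {a, m, q, s}.
The subset is not closed under ⋆, so it is not a subgroup.

No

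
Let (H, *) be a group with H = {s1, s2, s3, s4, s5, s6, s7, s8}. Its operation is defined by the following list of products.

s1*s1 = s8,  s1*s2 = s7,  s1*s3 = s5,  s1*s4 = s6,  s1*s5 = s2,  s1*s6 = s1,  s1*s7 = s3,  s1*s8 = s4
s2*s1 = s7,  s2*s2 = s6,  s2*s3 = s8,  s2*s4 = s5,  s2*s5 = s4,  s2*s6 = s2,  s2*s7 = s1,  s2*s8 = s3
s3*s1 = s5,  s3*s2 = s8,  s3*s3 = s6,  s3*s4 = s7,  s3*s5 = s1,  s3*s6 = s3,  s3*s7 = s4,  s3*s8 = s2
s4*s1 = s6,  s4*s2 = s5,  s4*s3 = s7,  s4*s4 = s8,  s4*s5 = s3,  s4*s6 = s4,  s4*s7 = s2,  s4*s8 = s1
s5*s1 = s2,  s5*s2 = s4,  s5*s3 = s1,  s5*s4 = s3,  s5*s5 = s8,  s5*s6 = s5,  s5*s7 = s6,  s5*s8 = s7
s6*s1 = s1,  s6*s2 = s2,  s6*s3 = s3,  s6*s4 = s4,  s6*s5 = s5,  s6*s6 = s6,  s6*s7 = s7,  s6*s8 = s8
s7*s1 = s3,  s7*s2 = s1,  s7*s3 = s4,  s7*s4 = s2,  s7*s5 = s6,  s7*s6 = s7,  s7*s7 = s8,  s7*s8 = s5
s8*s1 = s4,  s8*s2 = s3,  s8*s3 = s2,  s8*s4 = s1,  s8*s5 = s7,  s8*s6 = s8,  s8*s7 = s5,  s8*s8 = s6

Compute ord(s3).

The identity element is s6 (its row matches the header).
s3^1 = s3
s3^2 = s3 * s3 = s6
The first power of s3 equal to the identity is s3^2, so ord(s3) = 2.
(Structurally, H here is isomorphic to Z_2 x Z_4.)

2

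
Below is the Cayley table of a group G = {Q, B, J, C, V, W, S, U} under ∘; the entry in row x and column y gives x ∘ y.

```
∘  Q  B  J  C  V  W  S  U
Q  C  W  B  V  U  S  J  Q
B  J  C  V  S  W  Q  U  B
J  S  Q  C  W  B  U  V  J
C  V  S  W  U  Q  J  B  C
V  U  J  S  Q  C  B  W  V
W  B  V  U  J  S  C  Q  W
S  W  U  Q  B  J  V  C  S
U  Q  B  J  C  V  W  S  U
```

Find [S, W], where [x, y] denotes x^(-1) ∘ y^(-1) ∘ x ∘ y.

Identity is U; from the table S^(-1) = B and W^(-1) = J.
B ∘ J = V
V ∘ S = W
W ∘ W = C
(Structurally, G here is isomorphic to the quaternion group Q_8.)

C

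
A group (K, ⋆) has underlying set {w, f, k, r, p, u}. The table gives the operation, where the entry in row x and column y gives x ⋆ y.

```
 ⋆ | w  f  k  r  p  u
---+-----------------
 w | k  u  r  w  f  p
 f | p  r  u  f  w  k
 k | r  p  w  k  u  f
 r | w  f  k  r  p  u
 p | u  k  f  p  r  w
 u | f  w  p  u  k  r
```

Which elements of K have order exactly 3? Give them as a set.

{k, w}

Identity is r. Compute the order of each non-identity element by repeated multiplication:
  w: w → k → r  (order 3)
  f: f → r  (order 2)
  k: k → w → r  (order 3)
  p: p → r  (order 2)
  u: u → r  (order 2)
Elements of order 3: {k, w}.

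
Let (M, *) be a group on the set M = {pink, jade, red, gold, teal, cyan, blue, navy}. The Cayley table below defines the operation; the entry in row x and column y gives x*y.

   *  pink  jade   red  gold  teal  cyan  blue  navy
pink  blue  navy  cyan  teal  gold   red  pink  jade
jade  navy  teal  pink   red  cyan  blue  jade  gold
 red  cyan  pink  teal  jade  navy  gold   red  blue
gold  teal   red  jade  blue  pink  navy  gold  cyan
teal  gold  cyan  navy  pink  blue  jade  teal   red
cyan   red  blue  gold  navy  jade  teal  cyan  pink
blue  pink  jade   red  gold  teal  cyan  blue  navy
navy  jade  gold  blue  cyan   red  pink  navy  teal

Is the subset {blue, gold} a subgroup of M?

Yes

{blue, gold} contains the identity blue.
Checking products: every product of two elements of {blue, gold} (read from the table) lies in {blue, gold}, so the set is closed.
In a finite group, a nonempty closed subset is a subgroup. So {blue, gold} ≤ M.
(Structurally, M here is isomorphic to Z_2 x Z_4.)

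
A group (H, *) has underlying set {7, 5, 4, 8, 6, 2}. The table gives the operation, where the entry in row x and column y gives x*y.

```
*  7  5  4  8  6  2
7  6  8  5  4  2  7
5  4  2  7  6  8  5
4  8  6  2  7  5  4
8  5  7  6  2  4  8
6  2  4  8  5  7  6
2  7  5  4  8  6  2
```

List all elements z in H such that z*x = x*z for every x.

An element z is central iff its row equals its column in the table.
For 7: 7*5 = 8 ≠ 4 = 5*7, so 7 ∉ Z.
Checking each element this way leaves Z(H) = {2}.

{2}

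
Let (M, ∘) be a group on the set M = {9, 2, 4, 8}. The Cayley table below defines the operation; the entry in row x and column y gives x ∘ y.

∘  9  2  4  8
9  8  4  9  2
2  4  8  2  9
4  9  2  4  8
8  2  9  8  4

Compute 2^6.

2^1 = 2
2^2 = 2 ∘ 2 = 8
2^3 = 8 ∘ 2 = 9
2^4 = 9 ∘ 2 = 4
2^5 = 4 ∘ 2 = 2
2^6 = 2 ∘ 2 = 8

8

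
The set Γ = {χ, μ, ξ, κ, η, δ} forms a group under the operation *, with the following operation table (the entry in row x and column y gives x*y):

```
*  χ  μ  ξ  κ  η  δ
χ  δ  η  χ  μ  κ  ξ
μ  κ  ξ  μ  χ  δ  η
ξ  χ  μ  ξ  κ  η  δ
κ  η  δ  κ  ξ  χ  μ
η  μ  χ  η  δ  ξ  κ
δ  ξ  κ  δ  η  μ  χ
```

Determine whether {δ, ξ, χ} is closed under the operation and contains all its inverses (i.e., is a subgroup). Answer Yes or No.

{δ, ξ, χ} contains the identity ξ.
Checking products: every product of two elements of {δ, ξ, χ} (read from the table) lies in {δ, ξ, χ}, so the set is closed.
In a finite group, a nonempty closed subset is a subgroup. So {δ, ξ, χ} ≤ Γ.
(Structurally, Γ here is isomorphic to the symmetric group S_3.)

Yes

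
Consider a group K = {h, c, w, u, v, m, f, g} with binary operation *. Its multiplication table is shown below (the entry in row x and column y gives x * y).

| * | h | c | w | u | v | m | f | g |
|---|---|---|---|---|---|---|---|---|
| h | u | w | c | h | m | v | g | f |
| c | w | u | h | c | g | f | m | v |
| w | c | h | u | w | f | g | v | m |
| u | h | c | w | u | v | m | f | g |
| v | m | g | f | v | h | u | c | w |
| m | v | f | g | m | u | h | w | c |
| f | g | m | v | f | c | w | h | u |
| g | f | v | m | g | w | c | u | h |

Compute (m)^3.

m^1 = m
m^2 = m * m = h
m^3 = h * m = v

v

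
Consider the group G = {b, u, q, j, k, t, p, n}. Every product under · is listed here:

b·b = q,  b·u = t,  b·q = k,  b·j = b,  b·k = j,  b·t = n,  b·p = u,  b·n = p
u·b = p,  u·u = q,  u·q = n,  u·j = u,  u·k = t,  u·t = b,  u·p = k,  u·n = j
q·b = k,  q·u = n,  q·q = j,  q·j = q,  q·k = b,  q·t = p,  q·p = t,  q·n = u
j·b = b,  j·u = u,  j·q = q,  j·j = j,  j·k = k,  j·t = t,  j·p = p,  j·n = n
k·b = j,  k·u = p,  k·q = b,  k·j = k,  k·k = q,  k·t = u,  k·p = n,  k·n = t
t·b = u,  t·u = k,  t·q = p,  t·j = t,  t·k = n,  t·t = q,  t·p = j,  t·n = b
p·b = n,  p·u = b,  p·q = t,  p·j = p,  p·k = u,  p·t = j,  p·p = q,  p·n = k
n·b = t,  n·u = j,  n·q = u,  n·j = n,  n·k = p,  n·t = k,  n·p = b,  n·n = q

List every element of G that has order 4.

Identity is j. Compute the order of each non-identity element by repeated multiplication:
  b: b → q → k → j  (order 4)
  u: u → q → n → j  (order 4)
  q: q → j  (order 2)
  k: k → q → b → j  (order 4)
  t: t → q → p → j  (order 4)
  p: p → q → t → j  (order 4)
  n: n → q → u → j  (order 4)
Elements of order 4: {b, k, n, p, t, u}.

{b, k, n, p, t, u}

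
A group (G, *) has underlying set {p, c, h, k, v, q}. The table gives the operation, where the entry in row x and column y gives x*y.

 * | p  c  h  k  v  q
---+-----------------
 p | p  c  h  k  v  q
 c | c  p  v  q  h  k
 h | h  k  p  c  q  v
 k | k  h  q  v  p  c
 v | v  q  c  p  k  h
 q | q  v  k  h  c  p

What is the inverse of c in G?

c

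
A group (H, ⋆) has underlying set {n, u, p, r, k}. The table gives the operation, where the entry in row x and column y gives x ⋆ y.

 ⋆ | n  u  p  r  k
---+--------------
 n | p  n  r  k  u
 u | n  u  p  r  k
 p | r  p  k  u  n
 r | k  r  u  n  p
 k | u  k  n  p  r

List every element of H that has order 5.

{k, n, p, r}

Identity is u. Compute the order of each non-identity element by repeated multiplication:
  n: n → p → r → k → u  (order 5)
  p: p → k → n → r → u  (order 5)
  r: r → n → k → p → u  (order 5)
  k: k → r → p → n → u  (order 5)
Elements of order 5: {k, n, p, r}.
(Structurally, H here is isomorphic to the cyclic group Z_5.)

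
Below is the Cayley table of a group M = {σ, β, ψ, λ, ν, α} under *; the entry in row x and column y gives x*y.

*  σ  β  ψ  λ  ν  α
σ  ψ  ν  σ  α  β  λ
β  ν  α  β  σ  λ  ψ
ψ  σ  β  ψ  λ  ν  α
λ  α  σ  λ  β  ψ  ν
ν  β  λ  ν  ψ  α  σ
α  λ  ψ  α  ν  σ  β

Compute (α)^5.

α^1 = α
α^2 = α*α = β
α^3 = β*α = ψ
α^4 = ψ*α = α
α^5 = α*α = β
(Structurally, M here is isomorphic to the cyclic group Z_6.)

β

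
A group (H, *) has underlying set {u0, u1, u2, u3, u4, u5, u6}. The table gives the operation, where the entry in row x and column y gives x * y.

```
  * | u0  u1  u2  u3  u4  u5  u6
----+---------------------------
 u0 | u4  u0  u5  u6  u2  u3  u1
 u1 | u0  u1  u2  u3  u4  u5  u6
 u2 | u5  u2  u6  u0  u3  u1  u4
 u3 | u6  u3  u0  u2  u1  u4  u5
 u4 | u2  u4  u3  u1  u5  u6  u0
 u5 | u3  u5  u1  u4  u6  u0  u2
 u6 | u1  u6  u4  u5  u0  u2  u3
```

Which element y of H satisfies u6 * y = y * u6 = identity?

u0

First locate the identity: row u1 matches the header, so u1 is the identity.
Scan row u6 for u1: u6 * u0 = u1. Hence u6^(-1) = u0.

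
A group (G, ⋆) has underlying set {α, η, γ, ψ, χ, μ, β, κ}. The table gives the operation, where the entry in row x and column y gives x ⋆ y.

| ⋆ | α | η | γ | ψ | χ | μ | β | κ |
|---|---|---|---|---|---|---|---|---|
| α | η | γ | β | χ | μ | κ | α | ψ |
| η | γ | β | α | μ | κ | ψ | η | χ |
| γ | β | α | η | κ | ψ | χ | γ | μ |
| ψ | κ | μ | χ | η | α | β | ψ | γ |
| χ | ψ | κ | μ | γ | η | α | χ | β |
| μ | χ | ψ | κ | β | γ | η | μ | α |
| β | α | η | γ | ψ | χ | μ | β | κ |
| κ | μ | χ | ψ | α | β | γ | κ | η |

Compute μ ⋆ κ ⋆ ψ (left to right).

μ ⋆ κ = α
α ⋆ ψ = χ

χ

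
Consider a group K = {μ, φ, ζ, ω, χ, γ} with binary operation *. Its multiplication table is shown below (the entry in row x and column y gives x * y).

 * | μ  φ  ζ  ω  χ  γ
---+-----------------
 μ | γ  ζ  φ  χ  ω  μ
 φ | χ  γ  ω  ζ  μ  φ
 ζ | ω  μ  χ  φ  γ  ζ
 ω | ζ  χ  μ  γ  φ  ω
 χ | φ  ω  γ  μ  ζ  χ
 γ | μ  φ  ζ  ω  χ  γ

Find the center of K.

{γ}

An element z is central iff its row equals its column in the table.
For χ: χ * μ = φ ≠ ω = μ * χ, so χ ∉ Z.
Checking each element this way leaves Z(K) = {γ}.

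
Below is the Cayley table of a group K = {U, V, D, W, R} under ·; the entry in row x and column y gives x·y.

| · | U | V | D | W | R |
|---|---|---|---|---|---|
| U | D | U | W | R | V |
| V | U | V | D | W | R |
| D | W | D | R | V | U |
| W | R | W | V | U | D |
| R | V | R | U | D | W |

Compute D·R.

Read row D, column R: D·R = U.

U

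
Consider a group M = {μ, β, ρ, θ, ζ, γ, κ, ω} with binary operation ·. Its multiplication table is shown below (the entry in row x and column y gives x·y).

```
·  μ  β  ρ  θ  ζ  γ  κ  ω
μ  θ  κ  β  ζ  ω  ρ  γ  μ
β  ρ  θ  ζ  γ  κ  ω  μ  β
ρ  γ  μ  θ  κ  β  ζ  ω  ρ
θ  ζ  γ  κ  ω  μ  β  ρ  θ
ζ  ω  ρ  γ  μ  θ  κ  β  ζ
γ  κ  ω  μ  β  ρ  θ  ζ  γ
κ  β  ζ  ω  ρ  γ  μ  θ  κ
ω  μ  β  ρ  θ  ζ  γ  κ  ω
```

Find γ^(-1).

β

First locate the identity: row ω matches the header, so ω is the identity.
Scan row γ for ω: γ·β = ω. Hence γ^(-1) = β.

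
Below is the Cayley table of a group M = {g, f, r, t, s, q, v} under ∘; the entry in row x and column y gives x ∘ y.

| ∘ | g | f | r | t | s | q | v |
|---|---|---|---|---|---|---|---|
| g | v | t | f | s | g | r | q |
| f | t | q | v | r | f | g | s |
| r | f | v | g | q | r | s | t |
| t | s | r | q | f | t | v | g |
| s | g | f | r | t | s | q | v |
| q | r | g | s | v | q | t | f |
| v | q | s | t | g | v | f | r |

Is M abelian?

Yes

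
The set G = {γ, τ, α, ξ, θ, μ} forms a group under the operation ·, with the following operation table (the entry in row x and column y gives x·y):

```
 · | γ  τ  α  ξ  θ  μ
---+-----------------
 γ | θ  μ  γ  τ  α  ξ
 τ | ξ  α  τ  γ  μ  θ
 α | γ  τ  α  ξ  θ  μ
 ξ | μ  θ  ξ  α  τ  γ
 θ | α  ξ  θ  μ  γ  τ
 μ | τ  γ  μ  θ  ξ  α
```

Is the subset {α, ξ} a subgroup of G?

{α, ξ} contains the identity α.
Checking products: every product of two elements of {α, ξ} (read from the table) lies in {α, ξ}, so the set is closed.
In a finite group, a nonempty closed subset is a subgroup. So {α, ξ} ≤ G.
(Structurally, G here is isomorphic to the symmetric group S_3.)

Yes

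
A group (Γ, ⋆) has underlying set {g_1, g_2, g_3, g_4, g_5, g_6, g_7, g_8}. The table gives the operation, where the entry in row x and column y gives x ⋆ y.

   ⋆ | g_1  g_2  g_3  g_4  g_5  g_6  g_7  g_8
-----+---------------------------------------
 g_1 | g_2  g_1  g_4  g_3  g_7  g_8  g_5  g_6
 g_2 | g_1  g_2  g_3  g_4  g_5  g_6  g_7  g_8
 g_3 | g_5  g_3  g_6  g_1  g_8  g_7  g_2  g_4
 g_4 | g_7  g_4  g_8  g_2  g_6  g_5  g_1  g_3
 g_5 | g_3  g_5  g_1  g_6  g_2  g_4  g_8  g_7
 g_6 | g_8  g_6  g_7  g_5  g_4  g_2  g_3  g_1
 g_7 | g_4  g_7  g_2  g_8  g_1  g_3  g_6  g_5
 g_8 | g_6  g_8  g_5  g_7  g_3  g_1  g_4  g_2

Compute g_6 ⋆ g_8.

Read row g_6, column g_8: g_6 ⋆ g_8 = g_1.

g_1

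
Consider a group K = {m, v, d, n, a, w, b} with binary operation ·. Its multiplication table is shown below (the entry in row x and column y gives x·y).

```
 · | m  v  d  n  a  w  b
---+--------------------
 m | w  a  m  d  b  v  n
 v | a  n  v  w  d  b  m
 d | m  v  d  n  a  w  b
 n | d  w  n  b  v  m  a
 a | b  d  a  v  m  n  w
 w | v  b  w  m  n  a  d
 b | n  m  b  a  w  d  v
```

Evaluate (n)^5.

w

n^1 = n
n^2 = n·n = b
n^3 = b·n = a
n^4 = a·n = v
n^5 = v·n = w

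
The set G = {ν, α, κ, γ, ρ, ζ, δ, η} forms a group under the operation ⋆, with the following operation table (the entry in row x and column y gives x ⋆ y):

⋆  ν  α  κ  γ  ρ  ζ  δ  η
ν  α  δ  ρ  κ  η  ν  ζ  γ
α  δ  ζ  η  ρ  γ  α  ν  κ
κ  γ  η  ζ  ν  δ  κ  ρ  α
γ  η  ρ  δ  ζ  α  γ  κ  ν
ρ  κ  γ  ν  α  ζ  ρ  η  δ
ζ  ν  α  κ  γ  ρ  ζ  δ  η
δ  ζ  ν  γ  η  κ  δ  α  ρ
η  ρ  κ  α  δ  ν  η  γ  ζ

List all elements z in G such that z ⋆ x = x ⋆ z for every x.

An element z is central iff its row equals its column in the table.
For ρ: ρ ⋆ ν = κ ≠ η = ν ⋆ ρ, so ρ ∉ Z.
Checking each element this way leaves Z(G) = {α, ζ}.

{α, ζ}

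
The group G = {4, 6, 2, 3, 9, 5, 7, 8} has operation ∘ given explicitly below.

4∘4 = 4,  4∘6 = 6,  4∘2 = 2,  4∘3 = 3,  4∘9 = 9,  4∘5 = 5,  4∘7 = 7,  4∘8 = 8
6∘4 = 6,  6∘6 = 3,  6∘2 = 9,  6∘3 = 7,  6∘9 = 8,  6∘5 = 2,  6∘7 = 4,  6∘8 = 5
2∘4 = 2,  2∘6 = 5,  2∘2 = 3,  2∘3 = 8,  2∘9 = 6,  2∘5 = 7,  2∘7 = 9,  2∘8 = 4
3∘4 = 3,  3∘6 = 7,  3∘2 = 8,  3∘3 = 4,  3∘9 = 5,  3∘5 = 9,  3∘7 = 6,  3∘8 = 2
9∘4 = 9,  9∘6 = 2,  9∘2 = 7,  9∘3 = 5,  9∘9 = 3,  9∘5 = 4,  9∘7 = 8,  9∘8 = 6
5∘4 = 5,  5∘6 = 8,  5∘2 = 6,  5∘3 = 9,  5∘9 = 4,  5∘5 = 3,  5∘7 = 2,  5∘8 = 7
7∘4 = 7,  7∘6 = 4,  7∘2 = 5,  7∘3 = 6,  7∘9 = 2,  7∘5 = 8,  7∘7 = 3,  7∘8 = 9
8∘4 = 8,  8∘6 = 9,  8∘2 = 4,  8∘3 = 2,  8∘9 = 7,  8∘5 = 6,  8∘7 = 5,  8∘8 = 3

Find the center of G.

{3, 4}

An element z is central iff its row equals its column in the table.
For 5: 5 ∘ 8 = 7 ≠ 6 = 8 ∘ 5, so 5 ∉ Z.
Checking each element this way leaves Z(G) = {3, 4}.
(Structurally, G here is isomorphic to the quaternion group Q_8.)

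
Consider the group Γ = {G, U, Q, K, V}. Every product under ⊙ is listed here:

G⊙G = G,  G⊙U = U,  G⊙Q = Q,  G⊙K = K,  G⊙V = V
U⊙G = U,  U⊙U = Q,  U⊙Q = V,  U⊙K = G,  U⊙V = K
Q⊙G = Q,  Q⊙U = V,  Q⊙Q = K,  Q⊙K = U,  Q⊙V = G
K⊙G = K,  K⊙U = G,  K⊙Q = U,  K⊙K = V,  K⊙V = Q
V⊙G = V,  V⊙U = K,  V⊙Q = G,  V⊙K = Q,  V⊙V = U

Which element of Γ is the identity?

G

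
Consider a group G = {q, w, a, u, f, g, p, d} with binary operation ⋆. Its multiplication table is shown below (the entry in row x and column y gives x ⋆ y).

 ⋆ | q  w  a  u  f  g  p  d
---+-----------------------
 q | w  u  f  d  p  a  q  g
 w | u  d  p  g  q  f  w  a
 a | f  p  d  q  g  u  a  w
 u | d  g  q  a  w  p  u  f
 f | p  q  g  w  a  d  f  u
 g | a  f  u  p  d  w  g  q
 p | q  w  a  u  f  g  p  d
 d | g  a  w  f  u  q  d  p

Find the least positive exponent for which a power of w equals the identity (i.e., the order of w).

The identity element is p (its row matches the header).
w^1 = w
w^2 = w ⋆ w = d
w^3 = d ⋆ w = a
w^4 = a ⋆ w = p
The first power of w equal to the identity is w^4, so ord(w) = 4.

4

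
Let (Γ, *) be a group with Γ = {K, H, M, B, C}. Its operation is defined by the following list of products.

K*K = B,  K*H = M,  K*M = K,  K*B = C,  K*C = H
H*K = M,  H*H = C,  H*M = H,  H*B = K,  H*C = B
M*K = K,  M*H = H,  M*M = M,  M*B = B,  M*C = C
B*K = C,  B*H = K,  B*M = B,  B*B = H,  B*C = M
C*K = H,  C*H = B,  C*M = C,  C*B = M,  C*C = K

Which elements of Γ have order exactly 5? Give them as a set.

Identity is M. Compute the order of each non-identity element by repeated multiplication:
  K: K → B → C → H → M  (order 5)
  H: H → C → B → K → M  (order 5)
  B: B → H → K → C → M  (order 5)
  C: C → K → H → B → M  (order 5)
Elements of order 5: {B, C, H, K}.

{B, C, H, K}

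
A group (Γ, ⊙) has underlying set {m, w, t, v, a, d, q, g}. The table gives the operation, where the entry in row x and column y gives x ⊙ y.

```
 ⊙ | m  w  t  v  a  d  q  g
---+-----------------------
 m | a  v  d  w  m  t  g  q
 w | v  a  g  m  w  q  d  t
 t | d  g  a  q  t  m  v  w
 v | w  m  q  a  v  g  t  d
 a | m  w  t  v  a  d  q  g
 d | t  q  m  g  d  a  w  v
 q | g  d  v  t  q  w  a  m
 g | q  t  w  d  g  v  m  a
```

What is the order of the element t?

The identity element is a (its row matches the header).
t^1 = t
t^2 = t ⊙ t = a
The first power of t equal to the identity is t^2, so ord(t) = 2.
(Structurally, Γ here is isomorphic to the elementary abelian group (Z_2)^3.)

2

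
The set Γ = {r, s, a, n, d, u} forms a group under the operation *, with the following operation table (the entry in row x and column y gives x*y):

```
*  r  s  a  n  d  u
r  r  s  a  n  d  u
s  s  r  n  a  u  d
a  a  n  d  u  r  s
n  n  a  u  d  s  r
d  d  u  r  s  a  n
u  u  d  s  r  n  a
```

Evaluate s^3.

s^1 = s
s^2 = s*s = r
s^3 = r*s = s
(Structurally, Γ here is isomorphic to the cyclic group Z_6.)

s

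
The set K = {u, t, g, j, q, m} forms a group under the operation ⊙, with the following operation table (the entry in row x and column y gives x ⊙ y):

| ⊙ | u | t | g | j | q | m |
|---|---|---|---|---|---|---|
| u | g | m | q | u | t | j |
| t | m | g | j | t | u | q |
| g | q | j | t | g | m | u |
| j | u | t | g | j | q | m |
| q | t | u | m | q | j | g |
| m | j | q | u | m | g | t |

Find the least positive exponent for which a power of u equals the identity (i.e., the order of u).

6

The identity element is j (its row matches the header).
u^1 = u
u^2 = u ⊙ u = g
u^3 = g ⊙ u = q
u^4 = q ⊙ u = t
u^5 = t ⊙ u = m
u^6 = m ⊙ u = j
The first power of u equal to the identity is u^6, so ord(u) = 6.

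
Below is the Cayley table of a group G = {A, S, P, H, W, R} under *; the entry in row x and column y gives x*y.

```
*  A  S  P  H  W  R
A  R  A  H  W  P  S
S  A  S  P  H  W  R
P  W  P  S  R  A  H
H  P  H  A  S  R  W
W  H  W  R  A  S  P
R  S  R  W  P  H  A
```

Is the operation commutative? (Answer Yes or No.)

A*W = P but W*A = H.
Since A and W do not commute, G is not abelian.

No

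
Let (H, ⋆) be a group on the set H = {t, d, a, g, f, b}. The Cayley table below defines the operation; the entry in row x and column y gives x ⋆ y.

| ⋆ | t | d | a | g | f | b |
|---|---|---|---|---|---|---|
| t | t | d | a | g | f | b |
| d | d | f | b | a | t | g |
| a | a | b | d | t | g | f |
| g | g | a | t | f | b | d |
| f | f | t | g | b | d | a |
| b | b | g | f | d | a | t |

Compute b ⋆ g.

Read row b, column g: b ⋆ g = d.
(Structurally, H here is isomorphic to the cyclic group Z_6.)

d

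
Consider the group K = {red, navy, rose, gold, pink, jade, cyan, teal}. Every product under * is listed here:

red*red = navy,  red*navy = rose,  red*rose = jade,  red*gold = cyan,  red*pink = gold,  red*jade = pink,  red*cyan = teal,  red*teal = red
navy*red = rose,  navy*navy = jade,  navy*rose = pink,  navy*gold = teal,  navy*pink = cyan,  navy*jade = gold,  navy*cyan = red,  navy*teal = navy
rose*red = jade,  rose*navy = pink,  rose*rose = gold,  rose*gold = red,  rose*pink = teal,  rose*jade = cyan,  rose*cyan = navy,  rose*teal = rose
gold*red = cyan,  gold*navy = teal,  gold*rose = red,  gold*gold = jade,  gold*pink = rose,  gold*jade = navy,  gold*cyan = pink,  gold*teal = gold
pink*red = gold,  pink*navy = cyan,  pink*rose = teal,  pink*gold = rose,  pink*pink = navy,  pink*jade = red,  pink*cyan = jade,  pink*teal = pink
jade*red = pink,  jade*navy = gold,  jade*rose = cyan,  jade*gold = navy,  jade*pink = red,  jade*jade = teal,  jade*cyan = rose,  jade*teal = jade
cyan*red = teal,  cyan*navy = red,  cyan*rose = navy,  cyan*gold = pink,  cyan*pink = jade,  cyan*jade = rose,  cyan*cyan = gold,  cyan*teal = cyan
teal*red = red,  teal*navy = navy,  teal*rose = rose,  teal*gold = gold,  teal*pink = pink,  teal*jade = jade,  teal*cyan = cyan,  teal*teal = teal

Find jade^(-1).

jade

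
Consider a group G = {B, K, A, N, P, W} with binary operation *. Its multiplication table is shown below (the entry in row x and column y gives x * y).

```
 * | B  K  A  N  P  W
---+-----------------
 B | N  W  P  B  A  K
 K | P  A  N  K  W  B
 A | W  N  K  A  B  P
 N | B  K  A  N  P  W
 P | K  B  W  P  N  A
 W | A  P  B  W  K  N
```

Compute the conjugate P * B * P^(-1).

The identity is N. In row P, the entry N sits in column P, so P^(-1) = P.
P * B = K
K * P = W

W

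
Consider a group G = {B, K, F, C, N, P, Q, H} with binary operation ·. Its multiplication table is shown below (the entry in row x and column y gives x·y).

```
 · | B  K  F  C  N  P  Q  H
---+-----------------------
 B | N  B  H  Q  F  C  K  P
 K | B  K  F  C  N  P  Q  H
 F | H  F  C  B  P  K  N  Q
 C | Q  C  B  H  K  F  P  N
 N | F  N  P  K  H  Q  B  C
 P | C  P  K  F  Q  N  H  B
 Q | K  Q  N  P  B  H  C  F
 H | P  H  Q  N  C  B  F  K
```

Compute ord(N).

4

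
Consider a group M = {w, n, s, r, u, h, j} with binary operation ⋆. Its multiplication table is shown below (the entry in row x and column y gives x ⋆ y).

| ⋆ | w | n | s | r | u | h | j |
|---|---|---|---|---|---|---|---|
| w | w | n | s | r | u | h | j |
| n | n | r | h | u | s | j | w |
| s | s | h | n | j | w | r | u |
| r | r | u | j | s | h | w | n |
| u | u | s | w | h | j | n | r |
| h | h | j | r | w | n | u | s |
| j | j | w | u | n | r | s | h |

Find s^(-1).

u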